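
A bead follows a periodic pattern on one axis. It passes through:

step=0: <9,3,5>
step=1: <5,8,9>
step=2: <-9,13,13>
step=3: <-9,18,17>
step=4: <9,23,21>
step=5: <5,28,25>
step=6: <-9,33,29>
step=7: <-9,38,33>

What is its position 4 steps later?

<-9,58,49>

The first coordinate repeats the cycle [9, 5, -9, -9] with period 4; step 11 mod 4 = 3, giving -9.
The second coordinate changes by +5 each step, so at step 11 it is 3 + 11·(5) = 58.
The third coordinate changes by +4 each step, so at step 11 it is 5 + 11·(4) = 49.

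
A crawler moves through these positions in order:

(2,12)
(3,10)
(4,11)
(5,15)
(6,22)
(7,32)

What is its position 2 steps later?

Taking differences between consecutive positions: (+1,-2), (+1,+1), (+1,+4), (+1,+7), (+1,+10). These grow by (+0,+3) each step.
step 6: (7,32) + (+1,+13) → (8,45)
step 7: (8,45) + (+1,+16) → (9,61)

(9,61)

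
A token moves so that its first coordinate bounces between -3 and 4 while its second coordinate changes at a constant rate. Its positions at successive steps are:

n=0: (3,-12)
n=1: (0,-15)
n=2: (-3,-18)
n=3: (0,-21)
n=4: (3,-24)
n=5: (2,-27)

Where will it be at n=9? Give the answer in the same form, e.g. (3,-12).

The first coordinate reflects between -3 and 4, moving 3 per step.
  step 6: 2 → -1
  step 7: -1 → -2
  step 8: -2 → 1
  step 9: 1 → 4
The second coordinate changes by -3 each step: at step 9 it is -39.

(4,-39)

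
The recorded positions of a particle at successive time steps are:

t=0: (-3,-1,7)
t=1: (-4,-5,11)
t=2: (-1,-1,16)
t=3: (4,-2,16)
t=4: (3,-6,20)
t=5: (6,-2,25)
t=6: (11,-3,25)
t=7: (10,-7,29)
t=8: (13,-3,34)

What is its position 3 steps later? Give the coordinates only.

Differencing gives (-1,-4,+4), (+3,+4,+5), (+5,-1,+0), (-1,-4,+4), (+3,+4,+5), (+5,-1,+0), (-1,-4,+4), (+3,+4,+5). This is the pattern (-1,-4,+4), (+3,+4,+5), (+5,-1,+0) repeated.
step 9: apply (+5,-1,+0) → (18,-4,34)
step 10: apply (-1,-4,+4) → (17,-8,38)
step 11: apply (+3,+4,+5) → (20,-4,43)

(20,-4,43)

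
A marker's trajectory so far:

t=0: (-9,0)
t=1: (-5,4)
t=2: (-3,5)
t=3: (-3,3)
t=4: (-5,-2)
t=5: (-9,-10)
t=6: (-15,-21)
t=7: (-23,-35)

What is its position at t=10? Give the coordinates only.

(-59,-95)

Taking differences between consecutive positions: (+4,+4), (+2,+1), (+0,-2), (-2,-5), (-4,-8), (-6,-11), (-8,-14). These grow by (-2,-3) each step.
step 8: (-23,-35) + (-10,-17) → (-33,-52)
step 9: (-33,-52) + (-12,-20) → (-45,-72)
step 10: (-45,-72) + (-14,-23) → (-59,-95)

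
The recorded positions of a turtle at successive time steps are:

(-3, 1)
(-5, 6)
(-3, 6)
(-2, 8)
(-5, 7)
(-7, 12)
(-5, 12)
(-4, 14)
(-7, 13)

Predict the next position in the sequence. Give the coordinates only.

Differencing gives (-2, +5), (+2, +0), (+1, +2), (-3, -1), (-2, +5), (+2, +0), (+1, +2), (-3, -1). This is the pattern (-2, +5), (+2, +0), (+1, +2), (-3, -1) repeated.
step 9: apply (-2, +5) → (-9, 18)

(-9, 18)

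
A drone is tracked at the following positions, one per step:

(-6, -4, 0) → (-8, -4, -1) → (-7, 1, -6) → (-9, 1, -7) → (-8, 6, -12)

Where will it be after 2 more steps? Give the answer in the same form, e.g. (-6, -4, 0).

(-9, 11, -18)

The moves between consecutive positions are (-2, +0, -1), (+1, +5, -5), (-2, +0, -1), (+1, +5, -5); they repeat the 2-cycle [(-2, +0, -1), (+1, +5, -5)].
step 5: apply (-2, +0, -1) → (-10, 6, -13)
step 6: apply (+1, +5, -5) → (-9, 11, -18)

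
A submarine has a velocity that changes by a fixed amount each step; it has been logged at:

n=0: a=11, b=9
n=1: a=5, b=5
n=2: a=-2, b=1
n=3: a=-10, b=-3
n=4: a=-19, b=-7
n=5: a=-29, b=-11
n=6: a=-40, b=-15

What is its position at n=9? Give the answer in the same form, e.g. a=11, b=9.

a=-79, b=-27

First differences are (-6,-4), (-7,-4), (-8,-4), (-9,-4), (-10,-4), (-11,-4); their common second difference is (-1,+0) (constant acceleration).
step 7: a=-40, b=-15 + (-12,-4) → a=-52, b=-19
step 8: a=-52, b=-19 + (-13,-4) → a=-65, b=-23
step 9: a=-65, b=-23 + (-14,-4) → a=-79, b=-27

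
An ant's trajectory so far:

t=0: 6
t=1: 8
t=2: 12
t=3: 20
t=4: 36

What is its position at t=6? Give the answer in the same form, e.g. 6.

132

Consecutive displacements +2, +4, +8, +16 scale by a factor of 2 each step.
step 5: 36 + 32 → 68
step 6: 68 + 64 → 132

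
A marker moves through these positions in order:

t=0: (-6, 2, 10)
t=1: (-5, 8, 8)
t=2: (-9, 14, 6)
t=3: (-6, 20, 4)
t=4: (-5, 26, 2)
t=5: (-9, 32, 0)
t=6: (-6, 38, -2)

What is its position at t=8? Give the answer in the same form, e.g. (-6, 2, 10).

First: cycles through -6, -5, -9 every 3 steps. Step 8 lands at position 2 of the cycle → -9.
Second: linear, +6 per step → 50 at step 8.
Third: linear, -2 per step → -6 at step 8.

(-9, 50, -6)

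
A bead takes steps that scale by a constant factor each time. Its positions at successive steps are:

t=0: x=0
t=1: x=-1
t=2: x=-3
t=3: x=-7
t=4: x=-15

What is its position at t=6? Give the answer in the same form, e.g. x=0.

Consecutive displacements -1, -2, -4, -8 scale by a factor of 2 each step.
step 5: -15 − 16 → x=-31
step 6: -31 − 32 → x=-63

x=-63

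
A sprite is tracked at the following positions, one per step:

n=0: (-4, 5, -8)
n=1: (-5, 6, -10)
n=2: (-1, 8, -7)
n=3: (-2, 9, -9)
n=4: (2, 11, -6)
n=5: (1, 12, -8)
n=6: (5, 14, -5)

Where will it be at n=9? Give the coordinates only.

(7, 18, -6)

Step-to-step displacements: (-1, +1, -2), (+4, +2, +3), (-1, +1, -2), (+4, +2, +3), (-1, +1, -2), (+4, +2, +3) — a repeating cycle of length 2.
step 7: apply (-1, +1, -2) → (4, 15, -7)
step 8: apply (+4, +2, +3) → (8, 17, -4)
step 9: apply (-1, +1, -2) → (7, 18, -6)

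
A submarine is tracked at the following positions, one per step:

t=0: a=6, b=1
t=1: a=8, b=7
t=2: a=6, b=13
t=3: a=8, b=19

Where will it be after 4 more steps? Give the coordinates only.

a=8, b=43

A: cycles through 6, 8 every 2 steps. Step 7 lands at position 1 of the cycle → 8.
B: linear, +6 per step → 43 at step 7.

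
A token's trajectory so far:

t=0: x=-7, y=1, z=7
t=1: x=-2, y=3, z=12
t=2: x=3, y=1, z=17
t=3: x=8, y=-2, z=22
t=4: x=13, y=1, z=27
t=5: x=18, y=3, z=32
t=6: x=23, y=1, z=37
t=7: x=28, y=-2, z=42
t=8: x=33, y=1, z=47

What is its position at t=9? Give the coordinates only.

x=38, y=3, z=52

The x coordinate changes by +5 each step, so at step 9 it is -7 + 9·(5) = 38.
The y coordinate repeats the cycle [1, 3, 1, -2] with period 4; step 9 mod 4 = 1, giving 3.
The z coordinate changes by +5 each step, so at step 9 it is 7 + 9·(5) = 52.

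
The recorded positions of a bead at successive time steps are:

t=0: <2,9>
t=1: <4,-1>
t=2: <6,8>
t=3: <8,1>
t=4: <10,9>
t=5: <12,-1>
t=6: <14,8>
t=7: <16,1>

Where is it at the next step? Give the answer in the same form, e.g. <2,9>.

First: linear, +2 per step → 18 at step 8.
Second: cycles through 9, -1, 8, 1 every 4 steps. Step 8 lands at position 0 of the cycle → 9.

<18,9>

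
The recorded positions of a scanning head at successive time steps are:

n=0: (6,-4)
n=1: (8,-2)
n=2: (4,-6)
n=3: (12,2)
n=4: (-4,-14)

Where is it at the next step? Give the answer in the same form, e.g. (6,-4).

Consecutive displacements (+2,+2), (-4,-4), (+8,+8), (-16,-16) scale by a factor of -2 each step.
step 5: (-4,-14) + (+32,+32) → (28,18)

(28,18)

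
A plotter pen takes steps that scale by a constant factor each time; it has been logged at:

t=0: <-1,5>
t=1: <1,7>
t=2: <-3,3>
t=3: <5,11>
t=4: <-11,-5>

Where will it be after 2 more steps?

The jumps are <+2,+2>, <-4,-4>, <+8,+8>, <-16,-16> — a geometric progression with ratio -2.
step 5: <-11,-5> + <+32,+32> → <21,27>
step 6: <21,27> + <-64,-64> → <-43,-37>

<-43,-37>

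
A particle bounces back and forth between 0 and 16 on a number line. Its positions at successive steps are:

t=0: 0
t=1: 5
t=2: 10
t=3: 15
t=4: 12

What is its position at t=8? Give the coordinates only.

The value reflects between 0 and 16, moving 5 per step.
  step 5: 12 → 7
  step 6: 7 → 2
  step 7: 2 → 3
  step 8: 3 → 8

8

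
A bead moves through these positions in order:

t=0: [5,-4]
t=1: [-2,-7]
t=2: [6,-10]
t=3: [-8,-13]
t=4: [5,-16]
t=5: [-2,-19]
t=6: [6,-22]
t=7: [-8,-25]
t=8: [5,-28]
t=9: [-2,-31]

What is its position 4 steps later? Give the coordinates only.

First: cycles through 5, -2, 6, -8 every 4 steps. Step 13 lands at position 1 of the cycle → -2.
Second: linear, -3 per step → -43 at step 13.

[-2,-43]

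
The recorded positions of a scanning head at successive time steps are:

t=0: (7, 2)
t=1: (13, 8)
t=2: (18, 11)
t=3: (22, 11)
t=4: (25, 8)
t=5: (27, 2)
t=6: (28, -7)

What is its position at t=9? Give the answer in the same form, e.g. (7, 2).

(25, -52)

Taking differences between consecutive positions: (+6, +6), (+5, +3), (+4, +0), (+3, -3), (+2, -6), (+1, -9). These grow by (-1, -3) each step.
step 7: (28, -7) + (+0, -12) → (28, -19)
step 8: (28, -19) + (-1, -15) → (27, -34)
step 9: (27, -34) + (-2, -18) → (25, -52)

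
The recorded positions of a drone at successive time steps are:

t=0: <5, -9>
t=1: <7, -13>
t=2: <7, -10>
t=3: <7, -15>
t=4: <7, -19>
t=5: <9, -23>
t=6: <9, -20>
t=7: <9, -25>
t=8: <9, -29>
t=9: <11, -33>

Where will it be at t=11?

The moves between consecutive positions are <+2, -4>, <+0, +3>, <+0, -5>, <+0, -4>, <+2, -4>, <+0, +3>, <+0, -5>, <+0, -4>, <+2, -4>; they repeat the 4-cycle [<+2, -4>, <+0, +3>, <+0, -5>, <+0, -4>].
step 10: apply <+0, +3> → <11, -30>
step 11: apply <+0, -5> → <11, -35>

<11, -35>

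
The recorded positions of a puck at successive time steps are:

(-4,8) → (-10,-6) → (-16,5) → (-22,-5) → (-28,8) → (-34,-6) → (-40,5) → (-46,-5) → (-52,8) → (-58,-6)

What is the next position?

(-64,5)

The first coordinate changes by -6 each step, so at step 10 it is -4 + 10·(-6) = -64.
The second coordinate repeats the cycle [8, -6, 5, -5] with period 4; step 10 mod 4 = 2, giving 5.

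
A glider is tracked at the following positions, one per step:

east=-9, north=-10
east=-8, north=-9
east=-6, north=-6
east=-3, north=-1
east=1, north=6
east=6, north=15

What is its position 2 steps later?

east=19, north=39

Successive displacements: (+1,+1), (+2,+3), (+3,+5), (+4,+7), (+5,+9) — each changes by (+1,+2).
step 6: east=6, north=15 + (+6,+11) → east=12, north=26
step 7: east=12, north=26 + (+7,+13) → east=19, north=39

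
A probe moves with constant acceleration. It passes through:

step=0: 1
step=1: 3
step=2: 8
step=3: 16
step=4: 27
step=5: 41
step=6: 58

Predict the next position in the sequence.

First differences are +2, +5, +8, +11, +14, +17; their common second difference is +3 (constant acceleration).
step 7: 58 + 20 → 78

78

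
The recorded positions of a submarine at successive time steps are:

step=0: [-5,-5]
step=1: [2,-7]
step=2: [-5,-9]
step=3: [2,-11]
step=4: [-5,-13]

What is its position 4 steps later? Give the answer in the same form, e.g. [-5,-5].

[-5,-21]

First: cycles through -5, 2 every 2 steps. Step 8 lands at position 0 of the cycle → -5.
Second: linear, -2 per step → -21 at step 8.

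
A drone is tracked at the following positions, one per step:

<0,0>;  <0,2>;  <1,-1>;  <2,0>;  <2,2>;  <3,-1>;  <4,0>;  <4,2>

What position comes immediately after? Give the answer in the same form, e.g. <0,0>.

<5,-1>

Step-to-step displacements: <+0,+2>, <+1,-3>, <+1,+1>, <+0,+2>, <+1,-3>, <+1,+1>, <+0,+2> — a repeating cycle of length 3.
step 8: apply <+1,-3> → <5,-1>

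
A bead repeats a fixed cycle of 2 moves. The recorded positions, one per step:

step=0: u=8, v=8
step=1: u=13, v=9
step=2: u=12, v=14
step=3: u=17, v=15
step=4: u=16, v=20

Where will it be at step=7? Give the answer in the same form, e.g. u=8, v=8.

u=25, v=27

Step-to-step displacements: (+5, +1), (-1, +5), (+5, +1), (-1, +5) — a repeating cycle of length 2.
step 5: apply (+5, +1) → u=21, v=21
step 6: apply (-1, +5) → u=20, v=26
step 7: apply (+5, +1) → u=25, v=27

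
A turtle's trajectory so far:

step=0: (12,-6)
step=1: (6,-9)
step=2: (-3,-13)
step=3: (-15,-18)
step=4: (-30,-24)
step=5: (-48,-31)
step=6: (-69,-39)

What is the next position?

(-93,-48)

First differences are (-6,-3), (-9,-4), (-12,-5), (-15,-6), (-18,-7), (-21,-8); their common second difference is (-3,-1) (constant acceleration).
step 7: (-69,-39) + (-24,-9) → (-93,-48)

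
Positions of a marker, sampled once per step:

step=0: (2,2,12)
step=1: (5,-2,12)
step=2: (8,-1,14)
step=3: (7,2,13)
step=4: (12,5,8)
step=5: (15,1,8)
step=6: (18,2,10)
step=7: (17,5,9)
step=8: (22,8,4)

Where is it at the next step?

(25,4,4)

The moves between consecutive positions are (+3,-4,+0), (+3,+1,+2), (-1,+3,-1), (+5,+3,-5), (+3,-4,+0), (+3,+1,+2), (-1,+3,-1), (+5,+3,-5); they repeat the 4-cycle [(+3,-4,+0), (+3,+1,+2), (-1,+3,-1), (+5,+3,-5)].
step 9: apply (+3,-4,+0) → (25,4,4)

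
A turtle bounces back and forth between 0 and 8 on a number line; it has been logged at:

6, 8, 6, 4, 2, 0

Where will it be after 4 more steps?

The value reflects between 0 and 8, moving 2 per step.
  step 6: 0 → 2
  step 7: 2 → 4
  step 8: 4 → 6
  step 9: 6 → 8

8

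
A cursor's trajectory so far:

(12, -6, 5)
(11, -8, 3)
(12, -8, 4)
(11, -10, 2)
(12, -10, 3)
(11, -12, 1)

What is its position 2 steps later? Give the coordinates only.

(11, -14, 0)

The moves between consecutive positions are (-1, -2, -2), (+1, +0, +1), (-1, -2, -2), (+1, +0, +1), (-1, -2, -2); they repeat the 2-cycle [(-1, -2, -2), (+1, +0, +1)].
step 6: apply (+1, +0, +1) → (12, -12, 2)
step 7: apply (-1, -2, -2) → (11, -14, 0)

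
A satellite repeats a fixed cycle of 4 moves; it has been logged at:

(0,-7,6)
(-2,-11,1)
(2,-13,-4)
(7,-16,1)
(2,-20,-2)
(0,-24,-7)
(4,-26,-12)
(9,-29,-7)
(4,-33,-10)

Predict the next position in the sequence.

(2,-37,-15)

The moves between consecutive positions are (-2,-4,-5), (+4,-2,-5), (+5,-3,+5), (-5,-4,-3), (-2,-4,-5), (+4,-2,-5), (+5,-3,+5), (-5,-4,-3); they repeat the 4-cycle [(-2,-4,-5), (+4,-2,-5), (+5,-3,+5), (-5,-4,-3)].
step 9: apply (-2,-4,-5) → (2,-37,-15)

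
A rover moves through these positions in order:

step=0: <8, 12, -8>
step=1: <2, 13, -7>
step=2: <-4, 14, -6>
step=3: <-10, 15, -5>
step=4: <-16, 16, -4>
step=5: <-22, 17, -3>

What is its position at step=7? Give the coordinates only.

<-34, 19, -1>

Each step adds <-6, +1, +1> to the position.
step 6: <-22, 17, -3> + <-6, +1, +1> → <-28, 18, -2>
step 7: <-28, 18, -2> + <-6, +1, +1> → <-34, 19, -1>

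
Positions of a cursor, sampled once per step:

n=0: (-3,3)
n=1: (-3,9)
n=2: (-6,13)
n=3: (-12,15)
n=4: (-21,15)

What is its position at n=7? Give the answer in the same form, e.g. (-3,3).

First differences are (+0,+6), (-3,+4), (-6,+2), (-9,+0); their common second difference is (-3,-2) (constant acceleration).
step 5: (-21,15) + (-12,-2) → (-33,13)
step 6: (-33,13) + (-15,-4) → (-48,9)
step 7: (-48,9) + (-18,-6) → (-66,3)

(-66,3)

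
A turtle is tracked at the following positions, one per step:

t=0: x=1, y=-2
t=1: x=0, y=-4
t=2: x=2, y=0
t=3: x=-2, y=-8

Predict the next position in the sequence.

Consecutive displacements (-1,-2), (+2,+4), (-4,-8) scale by a factor of -2 each step.
step 4: x=-2, y=-8 + (+8,+16) → x=6, y=8

x=6, y=8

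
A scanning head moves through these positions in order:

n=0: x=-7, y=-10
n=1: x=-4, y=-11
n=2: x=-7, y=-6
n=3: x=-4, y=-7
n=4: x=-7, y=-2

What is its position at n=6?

x=-7, y=2

Differencing gives (+3, -1), (-3, +5), (+3, -1), (-3, +5). This is the pattern (+3, -1), (-3, +5) repeated.
step 5: apply (+3, -1) → x=-4, y=-3
step 6: apply (-3, +5) → x=-7, y=2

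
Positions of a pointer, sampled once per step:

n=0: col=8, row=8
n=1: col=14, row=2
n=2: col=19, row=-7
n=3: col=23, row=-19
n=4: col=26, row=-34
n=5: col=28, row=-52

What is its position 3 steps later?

Taking differences between consecutive positions: (+6,-6), (+5,-9), (+4,-12), (+3,-15), (+2,-18). These grow by (-1,-3) each step.
step 6: col=28, row=-52 + (+1,-21) → col=29, row=-73
step 7: col=29, row=-73 + (+0,-24) → col=29, row=-97
step 8: col=29, row=-97 + (-1,-27) → col=28, row=-124

col=28, row=-124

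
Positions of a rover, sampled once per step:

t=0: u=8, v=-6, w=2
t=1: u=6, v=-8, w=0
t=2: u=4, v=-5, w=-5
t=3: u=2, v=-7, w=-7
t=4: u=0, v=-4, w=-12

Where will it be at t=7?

u=-6, v=-5, w=-21

The moves between consecutive positions are (-2,-2,-2), (-2,+3,-5), (-2,-2,-2), (-2,+3,-5); they repeat the 2-cycle [(-2,-2,-2), (-2,+3,-5)].
step 5: apply (-2,-2,-2) → u=-2, v=-6, w=-14
step 6: apply (-2,+3,-5) → u=-4, v=-3, w=-19
step 7: apply (-2,-2,-2) → u=-6, v=-5, w=-21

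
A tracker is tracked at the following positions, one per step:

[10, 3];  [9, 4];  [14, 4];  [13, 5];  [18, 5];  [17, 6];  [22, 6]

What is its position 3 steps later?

[25, 8]

The moves between consecutive positions are [-1, +1], [+5, +0], [-1, +1], [+5, +0], [-1, +1], [+5, +0]; they repeat the 2-cycle [[-1, +1], [+5, +0]].
step 7: apply [-1, +1] → [21, 7]
step 8: apply [+5, +0] → [26, 7]
step 9: apply [-1, +1] → [25, 8]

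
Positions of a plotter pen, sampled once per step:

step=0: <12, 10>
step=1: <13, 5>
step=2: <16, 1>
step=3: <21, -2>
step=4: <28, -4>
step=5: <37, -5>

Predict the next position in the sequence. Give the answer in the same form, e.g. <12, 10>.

First differences are <+1, -5>, <+3, -4>, <+5, -3>, <+7, -2>, <+9, -1>; their common second difference is <+2, +1> (constant acceleration).
step 6: <37, -5> + <+11, +0> → <48, -5>

<48, -5>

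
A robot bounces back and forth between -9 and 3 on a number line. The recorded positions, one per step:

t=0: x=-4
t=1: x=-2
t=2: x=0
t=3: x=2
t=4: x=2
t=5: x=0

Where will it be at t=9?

The value reflects between -9 and 3, moving 2 per step.
  step 6: 0 → -2
  step 7: -2 → -4
  step 8: -4 → -6
  step 9: -6 → -8

x=-8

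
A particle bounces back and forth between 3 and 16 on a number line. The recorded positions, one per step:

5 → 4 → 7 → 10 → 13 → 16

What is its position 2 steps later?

10

The value reflects between 3 and 16, moving 3 per step.
  step 6: 16 → 13
  step 7: 13 → 10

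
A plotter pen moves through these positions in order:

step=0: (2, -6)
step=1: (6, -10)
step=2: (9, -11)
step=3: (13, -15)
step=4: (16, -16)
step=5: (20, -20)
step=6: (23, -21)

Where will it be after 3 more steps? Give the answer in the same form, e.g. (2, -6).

The moves between consecutive positions are (+4, -4), (+3, -1), (+4, -4), (+3, -1), (+4, -4), (+3, -1); they repeat the 2-cycle [(+4, -4), (+3, -1)].
step 7: apply (+4, -4) → (27, -25)
step 8: apply (+3, -1) → (30, -26)
step 9: apply (+4, -4) → (34, -30)

(34, -30)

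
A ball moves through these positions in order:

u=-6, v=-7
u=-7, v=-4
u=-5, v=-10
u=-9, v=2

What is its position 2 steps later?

The jumps are (-1,+3), (+2,-6), (-4,+12) — a geometric progression with ratio -2.
step 4: u=-9, v=2 + (+8,-24) → u=-1, v=-22
step 5: u=-1, v=-22 + (-16,+48) → u=-17, v=26

u=-17, v=26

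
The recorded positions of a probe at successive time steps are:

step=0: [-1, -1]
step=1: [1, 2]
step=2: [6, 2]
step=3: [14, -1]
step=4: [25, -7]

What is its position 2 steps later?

Successive displacements: [+2, +3], [+5, +0], [+8, -3], [+11, -6] — each changes by [+3, -3].
step 5: [25, -7] + [+14, -9] → [39, -16]
step 6: [39, -16] + [+17, -12] → [56, -28]

[56, -28]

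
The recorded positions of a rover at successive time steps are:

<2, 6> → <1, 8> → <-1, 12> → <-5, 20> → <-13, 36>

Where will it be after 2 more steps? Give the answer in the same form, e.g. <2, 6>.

The jumps are <-1, +2>, <-2, +4>, <-4, +8>, <-8, +16> — a geometric progression with ratio 2.
step 5: <-13, 36> + <-16, +32> → <-29, 68>
step 6: <-29, 68> + <-32, +64> → <-61, 132>

<-61, 132>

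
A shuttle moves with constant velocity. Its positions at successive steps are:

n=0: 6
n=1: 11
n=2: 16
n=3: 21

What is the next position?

The position changes by +5 every step.
step 4: 21 + 5 → 26

26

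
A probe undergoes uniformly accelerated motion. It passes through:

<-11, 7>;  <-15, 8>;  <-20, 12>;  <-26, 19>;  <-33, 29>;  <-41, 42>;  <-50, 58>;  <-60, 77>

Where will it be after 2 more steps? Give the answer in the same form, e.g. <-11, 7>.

<-83, 124>

First differences are <-4, +1>, <-5, +4>, <-6, +7>, <-7, +10>, <-8, +13>, <-9, +16>, <-10, +19>; their common second difference is <-1, +3> (constant acceleration).
step 8: <-60, 77> + <-11, +22> → <-71, 99>
step 9: <-71, 99> + <-12, +25> → <-83, 124>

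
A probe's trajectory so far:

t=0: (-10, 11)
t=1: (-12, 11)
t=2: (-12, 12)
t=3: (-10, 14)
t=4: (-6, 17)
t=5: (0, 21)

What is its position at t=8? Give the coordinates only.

Successive displacements: (-2, +0), (+0, +1), (+2, +2), (+4, +3), (+6, +4) — each changes by (+2, +1).
step 6: (0, 21) + (+8, +5) → (8, 26)
step 7: (8, 26) + (+10, +6) → (18, 32)
step 8: (18, 32) + (+12, +7) → (30, 39)

(30, 39)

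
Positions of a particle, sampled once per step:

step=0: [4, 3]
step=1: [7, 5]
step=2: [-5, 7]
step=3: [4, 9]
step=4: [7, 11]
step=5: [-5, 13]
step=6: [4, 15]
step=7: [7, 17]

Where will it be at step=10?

First: cycles through 4, 7, -5 every 3 steps. Step 10 lands at position 1 of the cycle → 7.
Second: linear, +2 per step → 23 at step 10.

[7, 23]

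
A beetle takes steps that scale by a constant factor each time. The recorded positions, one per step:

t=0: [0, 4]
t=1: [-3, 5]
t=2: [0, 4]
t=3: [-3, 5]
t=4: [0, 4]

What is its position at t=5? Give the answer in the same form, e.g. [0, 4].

[-3, 5]

Step-to-step displacements: [-3, +1], [+3, -1], [-3, +1], [+3, -1]; each is -1× the previous.
step 5: [0, 4] + [-3, +1] → [-3, 5]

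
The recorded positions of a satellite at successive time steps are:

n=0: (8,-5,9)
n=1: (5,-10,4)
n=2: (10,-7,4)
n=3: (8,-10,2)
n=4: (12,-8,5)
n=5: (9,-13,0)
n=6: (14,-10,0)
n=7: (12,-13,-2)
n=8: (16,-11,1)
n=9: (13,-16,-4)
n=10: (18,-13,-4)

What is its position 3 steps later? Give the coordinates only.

(17,-19,-8)

Differencing gives (-3,-5,-5), (+5,+3,+0), (-2,-3,-2), (+4,+2,+3), (-3,-5,-5), (+5,+3,+0), (-2,-3,-2), (+4,+2,+3), (-3,-5,-5), (+5,+3,+0). This is the pattern (-3,-5,-5), (+5,+3,+0), (-2,-3,-2), (+4,+2,+3) repeated.
step 11: apply (-2,-3,-2) → (16,-16,-6)
step 12: apply (+4,+2,+3) → (20,-14,-3)
step 13: apply (-3,-5,-5) → (17,-19,-8)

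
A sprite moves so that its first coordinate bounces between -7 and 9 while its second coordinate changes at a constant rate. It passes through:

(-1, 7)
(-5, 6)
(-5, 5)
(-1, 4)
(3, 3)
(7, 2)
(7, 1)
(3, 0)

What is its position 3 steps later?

The first coordinate reflects between -7 and 9, moving 4 per step.
  step 8: 3 → -1
  step 9: -1 → -5
  step 10: -5 → -5
The second coordinate changes by -1 each step: at step 10 it is -3.

(-5, -3)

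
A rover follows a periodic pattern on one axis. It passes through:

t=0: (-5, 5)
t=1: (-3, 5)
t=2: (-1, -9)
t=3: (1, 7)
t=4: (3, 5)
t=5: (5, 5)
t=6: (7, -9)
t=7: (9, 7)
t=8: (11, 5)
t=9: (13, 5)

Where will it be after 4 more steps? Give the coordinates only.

First: linear, +2 per step → 21 at step 13.
Second: cycles through 5, 5, -9, 7 every 4 steps. Step 13 lands at position 1 of the cycle → 5.

(21, 5)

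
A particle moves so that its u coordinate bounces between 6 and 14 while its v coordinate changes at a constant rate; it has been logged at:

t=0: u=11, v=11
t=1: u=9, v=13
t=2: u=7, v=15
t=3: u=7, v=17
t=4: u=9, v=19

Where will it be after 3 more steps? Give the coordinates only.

u=13, v=25

The u coordinate reflects between 6 and 14, moving 2 per step.
  step 5: 9 → 11
  step 6: 11 → 13
  step 7: 13 → 13
The v coordinate changes by +2 each step: at step 7 it is 25.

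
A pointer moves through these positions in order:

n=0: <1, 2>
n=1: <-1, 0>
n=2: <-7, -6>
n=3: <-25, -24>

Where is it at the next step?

<-79, -78>

Consecutive displacements <-2, -2>, <-6, -6>, <-18, -18> scale by a factor of 3 each step.
step 4: <-25, -24> + <-54, -54> → <-79, -78>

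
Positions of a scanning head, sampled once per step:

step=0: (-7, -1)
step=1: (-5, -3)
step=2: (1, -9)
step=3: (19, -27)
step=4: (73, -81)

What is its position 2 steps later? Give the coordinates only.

Consecutive displacements (+2, -2), (+6, -6), (+18, -18), (+54, -54) scale by a factor of 3 each step.
step 5: (73, -81) + (+162, -162) → (235, -243)
step 6: (235, -243) + (+486, -486) → (721, -729)

(721, -729)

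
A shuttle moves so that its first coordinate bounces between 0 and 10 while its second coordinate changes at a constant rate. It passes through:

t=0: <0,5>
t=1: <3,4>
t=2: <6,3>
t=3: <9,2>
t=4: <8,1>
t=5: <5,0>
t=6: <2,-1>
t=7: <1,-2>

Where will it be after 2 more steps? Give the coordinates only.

The first coordinate travels 3 per step and bounces off the walls at 0 and 10.
  step 8: 1 → 4
  step 9: 4 → 7
The second coordinate changes by -1 each step: at step 9 it is -4.

<7,-4>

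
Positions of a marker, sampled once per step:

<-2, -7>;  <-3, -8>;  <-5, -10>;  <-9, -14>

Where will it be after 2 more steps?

Consecutive displacements <-1, -1>, <-2, -2>, <-4, -4> scale by a factor of 2 each step.
step 4: <-9, -14> + <-8, -8> → <-17, -22>
step 5: <-17, -22> + <-16, -16> → <-33, -38>

<-33, -38>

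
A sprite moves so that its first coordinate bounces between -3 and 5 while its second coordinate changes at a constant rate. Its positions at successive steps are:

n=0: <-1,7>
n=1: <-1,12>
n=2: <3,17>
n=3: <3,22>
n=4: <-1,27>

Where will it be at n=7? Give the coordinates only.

The first coordinate reflects between -3 and 5, moving 4 per step.
  step 5: -1 → -1
  step 6: -1 → 3
  step 7: 3 → 3
The second coordinate changes by +5 each step: at step 7 it is 42.

<3,42>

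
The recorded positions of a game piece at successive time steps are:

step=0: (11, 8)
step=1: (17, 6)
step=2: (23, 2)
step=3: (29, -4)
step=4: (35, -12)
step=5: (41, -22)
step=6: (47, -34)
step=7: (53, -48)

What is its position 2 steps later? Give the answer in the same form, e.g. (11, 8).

Successive displacements: (+6, -2), (+6, -4), (+6, -6), (+6, -8), (+6, -10), (+6, -12), (+6, -14) — each changes by (+0, -2).
step 8: (53, -48) + (+6, -16) → (59, -64)
step 9: (59, -64) + (+6, -18) → (65, -82)

(65, -82)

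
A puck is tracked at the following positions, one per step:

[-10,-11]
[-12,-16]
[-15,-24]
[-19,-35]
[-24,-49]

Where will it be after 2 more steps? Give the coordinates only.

[-37,-86]

First differences are [-2,-5], [-3,-8], [-4,-11], [-5,-14]; their common second difference is [-1,-3] (constant acceleration).
step 5: [-24,-49] + [-6,-17] → [-30,-66]
step 6: [-30,-66] + [-7,-20] → [-37,-86]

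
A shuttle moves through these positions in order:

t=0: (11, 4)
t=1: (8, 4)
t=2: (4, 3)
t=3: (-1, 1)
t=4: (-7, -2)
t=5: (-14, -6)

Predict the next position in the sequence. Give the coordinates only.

First differences are (-3, +0), (-4, -1), (-5, -2), (-6, -3), (-7, -4); their common second difference is (-1, -1) (constant acceleration).
step 6: (-14, -6) + (-8, -5) → (-22, -11)

(-22, -11)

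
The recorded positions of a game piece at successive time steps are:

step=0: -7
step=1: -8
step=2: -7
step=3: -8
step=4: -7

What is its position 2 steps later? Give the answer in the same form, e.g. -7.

Step-to-step displacements: -1, +1, -1, +1; each is -1× the previous.
step 5: -7 − 1 → -8
step 6: -8 + 1 → -7

-7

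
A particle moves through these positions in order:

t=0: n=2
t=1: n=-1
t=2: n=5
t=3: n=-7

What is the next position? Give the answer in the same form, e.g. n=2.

n=17

The jumps are -3, +6, -12 — a geometric progression with ratio -2.
step 4: -7 + 24 → n=17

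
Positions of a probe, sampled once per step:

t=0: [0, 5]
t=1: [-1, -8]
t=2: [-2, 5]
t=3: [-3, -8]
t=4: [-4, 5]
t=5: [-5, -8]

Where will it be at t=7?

The first coordinate changes by -1 each step, so at step 7 it is 0 + 7·(-1) = -7.
The second coordinate repeats the cycle [5, -8] with period 2; step 7 mod 2 = 1, giving -8.

[-7, -8]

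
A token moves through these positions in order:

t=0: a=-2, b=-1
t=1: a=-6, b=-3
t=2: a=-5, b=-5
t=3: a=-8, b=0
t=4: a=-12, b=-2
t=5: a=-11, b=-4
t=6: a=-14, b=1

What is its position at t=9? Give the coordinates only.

a=-20, b=2

Step-to-step displacements: (-4,-2), (+1,-2), (-3,+5), (-4,-2), (+1,-2), (-3,+5) — a repeating cycle of length 3.
step 7: apply (-4,-2) → a=-18, b=-1
step 8: apply (+1,-2) → a=-17, b=-3
step 9: apply (-3,+5) → a=-20, b=2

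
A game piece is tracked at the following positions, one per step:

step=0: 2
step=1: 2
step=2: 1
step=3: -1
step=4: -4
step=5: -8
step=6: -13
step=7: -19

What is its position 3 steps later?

-43

First differences are +0, -1, -2, -3, -4, -5, -6; their common second difference is -1 (constant acceleration).
step 8: -19 − 7 → -26
step 9: -26 − 8 → -34
step 10: -34 − 9 → -43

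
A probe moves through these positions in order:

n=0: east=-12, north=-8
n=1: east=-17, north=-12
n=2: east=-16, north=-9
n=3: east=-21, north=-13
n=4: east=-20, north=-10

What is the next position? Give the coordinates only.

Step-to-step displacements: (-5, -4), (+1, +3), (-5, -4), (+1, +3) — a repeating cycle of length 2.
step 5: apply (-5, -4) → east=-25, north=-14

east=-25, north=-14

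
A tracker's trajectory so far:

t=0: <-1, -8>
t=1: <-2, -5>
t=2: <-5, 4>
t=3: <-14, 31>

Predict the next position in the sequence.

<-41, 112>

The jumps are <-1, +3>, <-3, +9>, <-9, +27> — a geometric progression with ratio 3.
step 4: <-14, 31> + <-27, +81> → <-41, 112>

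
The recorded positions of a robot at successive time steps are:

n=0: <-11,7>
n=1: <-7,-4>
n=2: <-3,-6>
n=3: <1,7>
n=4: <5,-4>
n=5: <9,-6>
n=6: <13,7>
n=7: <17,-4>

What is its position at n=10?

<29,-4>

The first coordinate changes by +4 each step, so at step 10 it is -11 + 10·(4) = 29.
The second coordinate repeats the cycle [7, -4, -6] with period 3; step 10 mod 3 = 1, giving -4.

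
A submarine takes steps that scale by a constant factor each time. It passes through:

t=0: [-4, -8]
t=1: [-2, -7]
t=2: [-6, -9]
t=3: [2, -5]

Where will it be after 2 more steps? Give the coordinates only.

[18, 3]

The jumps are [+2, +1], [-4, -2], [+8, +4] — a geometric progression with ratio -2.
step 4: [2, -5] + [-16, -8] → [-14, -13]
step 5: [-14, -13] + [+32, +16] → [18, 3]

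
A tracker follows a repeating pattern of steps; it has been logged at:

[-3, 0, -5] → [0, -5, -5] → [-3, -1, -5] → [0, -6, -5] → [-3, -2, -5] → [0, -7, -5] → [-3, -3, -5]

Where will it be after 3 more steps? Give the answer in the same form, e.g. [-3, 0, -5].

[0, -9, -5]

Differencing gives [+3, -5, +0], [-3, +4, +0], [+3, -5, +0], [-3, +4, +0], [+3, -5, +0], [-3, +4, +0]. This is the pattern [+3, -5, +0], [-3, +4, +0] repeated.
step 7: apply [+3, -5, +0] → [0, -8, -5]
step 8: apply [-3, +4, +0] → [-3, -4, -5]
step 9: apply [+3, -5, +0] → [0, -9, -5]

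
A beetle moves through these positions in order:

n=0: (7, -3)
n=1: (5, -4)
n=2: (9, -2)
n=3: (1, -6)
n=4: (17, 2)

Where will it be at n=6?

Step-to-step displacements: (-2, -1), (+4, +2), (-8, -4), (+16, +8); each is -2× the previous.
step 5: (17, 2) + (-32, -16) → (-15, -14)
step 6: (-15, -14) + (+64, +32) → (49, 18)

(49, 18)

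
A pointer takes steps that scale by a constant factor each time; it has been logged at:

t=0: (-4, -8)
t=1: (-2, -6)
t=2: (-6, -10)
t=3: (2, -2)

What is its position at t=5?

Consecutive displacements (+2, +2), (-4, -4), (+8, +8) scale by a factor of -2 each step.
step 4: (2, -2) + (-16, -16) → (-14, -18)
step 5: (-14, -18) + (+32, +32) → (18, 14)

(18, 14)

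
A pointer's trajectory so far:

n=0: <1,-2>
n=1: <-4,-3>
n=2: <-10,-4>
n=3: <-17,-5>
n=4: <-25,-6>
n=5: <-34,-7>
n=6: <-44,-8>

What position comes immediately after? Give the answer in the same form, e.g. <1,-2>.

<-55,-9>

First differences are <-5,-1>, <-6,-1>, <-7,-1>, <-8,-1>, <-9,-1>, <-10,-1>; their common second difference is <-1,+0> (constant acceleration).
step 7: <-44,-8> + <-11,-1> → <-55,-9>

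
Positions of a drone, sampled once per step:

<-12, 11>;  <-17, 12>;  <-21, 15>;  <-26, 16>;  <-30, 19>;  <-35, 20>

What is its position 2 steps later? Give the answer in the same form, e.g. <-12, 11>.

The moves between consecutive positions are <-5, +1>, <-4, +3>, <-5, +1>, <-4, +3>, <-5, +1>; they repeat the 2-cycle [<-5, +1>, <-4, +3>].
step 6: apply <-4, +3> → <-39, 23>
step 7: apply <-5, +1> → <-44, 24>

<-44, 24>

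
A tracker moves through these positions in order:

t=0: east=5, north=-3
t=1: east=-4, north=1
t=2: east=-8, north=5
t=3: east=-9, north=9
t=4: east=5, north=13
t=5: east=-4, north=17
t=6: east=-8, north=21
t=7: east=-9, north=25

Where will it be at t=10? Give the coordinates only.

The east coordinate repeats the cycle [5, -4, -8, -9] with period 4; step 10 mod 4 = 2, giving -8.
The north coordinate changes by +4 each step, so at step 10 it is -3 + 10·(4) = 37.

east=-8, north=37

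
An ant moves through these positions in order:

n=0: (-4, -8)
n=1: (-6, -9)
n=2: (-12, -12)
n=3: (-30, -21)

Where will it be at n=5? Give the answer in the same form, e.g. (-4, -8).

Step-to-step displacements: (-2, -1), (-6, -3), (-18, -9); each is 3× the previous.
step 4: (-30, -21) + (-54, -27) → (-84, -48)
step 5: (-84, -48) + (-162, -81) → (-246, -129)

(-246, -129)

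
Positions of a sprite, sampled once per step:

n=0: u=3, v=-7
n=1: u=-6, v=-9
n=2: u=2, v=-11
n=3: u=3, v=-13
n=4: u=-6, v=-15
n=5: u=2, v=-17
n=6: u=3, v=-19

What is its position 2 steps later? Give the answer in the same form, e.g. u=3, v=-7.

U: cycles through 3, -6, 2 every 3 steps. Step 8 lands at position 2 of the cycle → 2.
V: linear, -2 per step → -23 at step 8.

u=2, v=-23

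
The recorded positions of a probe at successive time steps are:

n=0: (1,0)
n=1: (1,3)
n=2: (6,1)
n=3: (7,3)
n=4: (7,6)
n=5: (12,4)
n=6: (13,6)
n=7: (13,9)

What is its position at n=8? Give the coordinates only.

(18,7)

Step-to-step displacements: (+0,+3), (+5,-2), (+1,+2), (+0,+3), (+5,-2), (+1,+2), (+0,+3) — a repeating cycle of length 3.
step 8: apply (+5,-2) → (18,7)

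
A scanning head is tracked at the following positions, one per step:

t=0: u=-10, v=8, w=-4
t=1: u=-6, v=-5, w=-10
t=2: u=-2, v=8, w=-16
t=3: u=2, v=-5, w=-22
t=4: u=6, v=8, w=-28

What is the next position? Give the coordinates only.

U: linear, +4 per step → 10 at step 5.
V: cycles through 8, -5 every 2 steps. Step 5 lands at position 1 of the cycle → -5.
W: linear, -6 per step → -34 at step 5.

u=10, v=-5, w=-34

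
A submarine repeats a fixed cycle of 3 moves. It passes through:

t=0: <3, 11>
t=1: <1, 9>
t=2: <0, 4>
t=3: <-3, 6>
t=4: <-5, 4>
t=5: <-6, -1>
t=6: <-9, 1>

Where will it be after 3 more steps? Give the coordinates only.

<-15, -4>

Step-to-step displacements: <-2, -2>, <-1, -5>, <-3, +2>, <-2, -2>, <-1, -5>, <-3, +2> — a repeating cycle of length 3.
step 7: apply <-2, -2> → <-11, -1>
step 8: apply <-1, -5> → <-12, -6>
step 9: apply <-3, +2> → <-15, -4>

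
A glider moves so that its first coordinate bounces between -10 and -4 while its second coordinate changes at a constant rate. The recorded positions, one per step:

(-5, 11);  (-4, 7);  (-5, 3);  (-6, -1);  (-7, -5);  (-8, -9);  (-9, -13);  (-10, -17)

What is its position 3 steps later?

The first coordinate travels 1 per step and bounces off the walls at -10 and -4.
  step 8: -10 → -9
  step 9: -9 → -8
  step 10: -8 → -7
The second coordinate changes by -4 each step: at step 10 it is -29.

(-7, -29)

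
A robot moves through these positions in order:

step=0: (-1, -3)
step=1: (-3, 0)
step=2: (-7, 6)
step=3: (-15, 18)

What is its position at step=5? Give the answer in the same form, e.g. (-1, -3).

Consecutive displacements (-2, +3), (-4, +6), (-8, +12) scale by a factor of 2 each step.
step 4: (-15, 18) + (-16, +24) → (-31, 42)
step 5: (-31, 42) + (-32, +48) → (-63, 90)

(-63, 90)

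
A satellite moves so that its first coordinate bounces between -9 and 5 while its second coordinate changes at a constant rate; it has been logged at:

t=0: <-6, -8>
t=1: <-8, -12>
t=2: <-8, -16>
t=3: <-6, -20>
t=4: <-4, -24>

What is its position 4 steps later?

The first coordinate travels 2 per step and bounces off the walls at -9 and 5.
  step 5: -4 → -2
  step 6: -2 → 0
  step 7: 0 → 2
  step 8: 2 → 4
The second coordinate changes by -4 each step: at step 8 it is -40.

<4, -40>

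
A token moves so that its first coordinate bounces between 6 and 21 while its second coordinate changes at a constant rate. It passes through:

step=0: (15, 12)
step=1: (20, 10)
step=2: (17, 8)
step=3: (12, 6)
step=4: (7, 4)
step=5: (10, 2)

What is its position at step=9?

The first coordinate reflects between 6 and 21, moving 5 per step.
  step 6: 10 → 15
  step 7: 15 → 20
  step 8: 20 → 17
  step 9: 17 → 12
The second coordinate changes by -2 each step: at step 9 it is -6.

(12, -6)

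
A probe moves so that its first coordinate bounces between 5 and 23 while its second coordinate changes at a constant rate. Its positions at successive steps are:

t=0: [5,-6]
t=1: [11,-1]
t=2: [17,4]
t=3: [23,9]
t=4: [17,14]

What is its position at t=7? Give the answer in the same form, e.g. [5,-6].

[11,29]

The first coordinate travels 6 per step and bounces off the walls at 5 and 23.
  step 5: 17 → 11
  step 6: 11 → 5
  step 7: 5 → 11
The second coordinate changes by +5 each step: at step 7 it is 29.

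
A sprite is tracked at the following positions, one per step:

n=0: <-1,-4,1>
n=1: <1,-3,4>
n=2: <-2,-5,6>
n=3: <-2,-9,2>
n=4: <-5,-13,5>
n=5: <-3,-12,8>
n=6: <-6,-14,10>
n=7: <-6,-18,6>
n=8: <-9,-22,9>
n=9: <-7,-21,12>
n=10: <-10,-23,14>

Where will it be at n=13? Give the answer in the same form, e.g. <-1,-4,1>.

Step-to-step displacements: <+2,+1,+3>, <-3,-2,+2>, <+0,-4,-4>, <-3,-4,+3>, <+2,+1,+3>, <-3,-2,+2>, <+0,-4,-4>, <-3,-4,+3>, <+2,+1,+3>, <-3,-2,+2> — a repeating cycle of length 4.
step 11: apply <+0,-4,-4> → <-10,-27,10>
step 12: apply <-3,-4,+3> → <-13,-31,13>
step 13: apply <+2,+1,+3> → <-11,-30,16>

<-11,-30,16>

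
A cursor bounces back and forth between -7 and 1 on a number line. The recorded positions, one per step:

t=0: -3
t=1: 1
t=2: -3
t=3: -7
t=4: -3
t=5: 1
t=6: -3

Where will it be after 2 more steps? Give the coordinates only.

The value travels 4 per step and bounces off the walls at -7 and 1.
  step 7: -3 → -7
  step 8: -7 → -3

-3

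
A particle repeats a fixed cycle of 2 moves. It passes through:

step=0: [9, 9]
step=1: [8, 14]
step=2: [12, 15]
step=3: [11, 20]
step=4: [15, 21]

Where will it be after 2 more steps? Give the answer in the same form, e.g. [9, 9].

Differencing gives [-1, +5], [+4, +1], [-1, +5], [+4, +1]. This is the pattern [-1, +5], [+4, +1] repeated.
step 5: apply [-1, +5] → [14, 26]
step 6: apply [+4, +1] → [18, 27]

[18, 27]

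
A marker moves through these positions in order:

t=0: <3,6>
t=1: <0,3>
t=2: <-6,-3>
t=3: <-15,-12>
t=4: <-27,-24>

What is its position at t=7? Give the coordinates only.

<-81,-78>

Taking differences between consecutive positions: <-3,-3>, <-6,-6>, <-9,-9>, <-12,-12>. These grow by <-3,-3> each step.
step 5: <-27,-24> + <-15,-15> → <-42,-39>
step 6: <-42,-39> + <-18,-18> → <-60,-57>
step 7: <-60,-57> + <-21,-21> → <-81,-78>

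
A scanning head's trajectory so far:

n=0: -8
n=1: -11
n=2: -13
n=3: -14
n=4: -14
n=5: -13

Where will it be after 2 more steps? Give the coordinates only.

Successive displacements: -3, -2, -1, +0, +1 — each changes by +1.
step 6: -13 + 2 → -11
step 7: -11 + 3 → -8

-8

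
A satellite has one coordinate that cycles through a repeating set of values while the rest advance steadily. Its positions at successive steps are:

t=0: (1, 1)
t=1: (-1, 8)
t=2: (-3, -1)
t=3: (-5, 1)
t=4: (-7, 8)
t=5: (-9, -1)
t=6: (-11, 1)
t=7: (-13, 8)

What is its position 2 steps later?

(-17, 1)

First: linear, -2 per step → -17 at step 9.
Second: cycles through 1, 8, -1 every 3 steps. Step 9 lands at position 0 of the cycle → 1.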